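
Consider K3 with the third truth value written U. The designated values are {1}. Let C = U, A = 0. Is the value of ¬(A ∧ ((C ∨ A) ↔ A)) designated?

Yes

C ∨ A = U ∨ 0 = U
(C ∨ A) ↔ A = U ↔ 0 = U
A ∧ ((C ∨ A) ↔ A) = 0 ∧ U = 0
¬(A ∧ ((C ∨ A) ↔ A)) = ¬0 = 1
1 ∈ {1}.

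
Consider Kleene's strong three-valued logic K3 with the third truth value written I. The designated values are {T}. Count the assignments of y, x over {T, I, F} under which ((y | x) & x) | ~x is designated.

Of the 9 assignments, 6 give a value in {T}.

6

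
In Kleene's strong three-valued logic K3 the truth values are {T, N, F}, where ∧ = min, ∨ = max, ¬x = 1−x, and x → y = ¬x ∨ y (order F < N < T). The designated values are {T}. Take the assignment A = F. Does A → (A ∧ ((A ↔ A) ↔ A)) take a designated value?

Yes

A ↔ A = F ↔ F = T
(A ↔ A) ↔ A = T ↔ F = F
A ∧ ((A ↔ A) ↔ A) = F ∧ F = F
A → (A ∧ ((A ↔ A) ↔ A)) = F → F = T
T ∈ {T}.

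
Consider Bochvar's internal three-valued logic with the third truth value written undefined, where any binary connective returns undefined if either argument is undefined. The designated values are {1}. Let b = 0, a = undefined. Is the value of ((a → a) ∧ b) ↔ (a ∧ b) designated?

a → a = undefined → undefined = undefined  [any arg is the third value ⇒ result is the third value]
(a → a) ∧ b = undefined ∧ 0 = undefined
a ∧ b = undefined ∧ 0 = undefined
((a → a) ∧ b) ↔ (a ∧ b) = undefined ↔ undefined = undefined
undefined ∉ {1}.

No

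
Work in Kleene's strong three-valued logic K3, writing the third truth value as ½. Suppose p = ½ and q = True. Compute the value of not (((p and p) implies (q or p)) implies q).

False

p and p = ½ and ½ = ½
q or p = True or ½ = True
(p and p) implies (q or p) = ½ implies True = True  [not ½ or True]
((p and p) implies (q or p)) implies q = True implies True = True
not (((p and p) implies (q or p)) implies q) = not True = False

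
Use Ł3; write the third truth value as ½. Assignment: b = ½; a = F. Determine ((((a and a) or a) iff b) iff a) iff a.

a and a = F and F = F
(a and a) or a = F or F = F
((a and a) or a) iff b = F iff ½ = ½
(((a and a) or a) iff b) iff a = ½ iff F = ½
((((a and a) or a) iff b) iff a) iff a = ½ iff F = ½

½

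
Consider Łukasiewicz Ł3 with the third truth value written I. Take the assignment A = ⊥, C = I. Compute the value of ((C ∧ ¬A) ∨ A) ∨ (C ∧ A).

I

¬A = ¬⊥ = ⊤
C ∧ ¬A = I ∧ ⊤ = I
(C ∧ ¬A) ∨ A = I ∨ ⊥ = I
C ∧ A = I ∧ ⊥ = ⊥
((C ∧ ¬A) ∨ A) ∨ (C ∧ A) = I ∨ ⊥ = I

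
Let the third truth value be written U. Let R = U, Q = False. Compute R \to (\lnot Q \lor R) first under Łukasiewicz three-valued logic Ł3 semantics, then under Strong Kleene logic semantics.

True; True

In Łukasiewicz three-valued logic Ł3: \lnot Q = \lnot False = True
\lnot Q \lor R = True \lor U = True
R \to (\lnot Q \lor R) = U \to True = True  [min(1, 1−½+1)]
In Strong Kleene logic: \lnot Q = \lnot False = True
\lnot Q \lor R = True \lor U = True
R \to (\lnot Q \lor R) = U \to True = True  [\lnot U \lor True]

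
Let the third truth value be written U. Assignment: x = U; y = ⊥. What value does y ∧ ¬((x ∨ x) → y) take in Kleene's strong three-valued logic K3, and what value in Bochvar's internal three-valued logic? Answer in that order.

In Kleene's strong three-valued logic K3: x ∨ x = U ∨ U = U
(x ∨ x) → y = U → ⊥ = U  [¬U ∨ ⊥]
¬((x ∨ x) → y) = ¬U = U
y ∧ ¬((x ∨ x) → y) = ⊥ ∧ U = ⊥
In Bochvar's internal three-valued logic: x ∨ x = U ∨ U = U
(x ∨ x) → y = U → ⊥ = U  [any arg is the third value ⇒ result is the third value]
¬((x ∨ x) → y) = ¬U = U
y ∧ ¬((x ∨ x) → y) = ⊥ ∧ U = U
They differ because Kleene's strong three-valued logic K3 and Bochvar's internal three-valued logic treat U differently under the binary connectives.

⊥; U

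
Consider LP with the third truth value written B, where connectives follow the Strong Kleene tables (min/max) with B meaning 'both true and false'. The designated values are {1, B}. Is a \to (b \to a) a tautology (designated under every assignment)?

Yes

Every assignment of a, b over {1, B, 0} gives a value in {1, B}.
In particular, with a=B, b=B: a \to (b \to a) = B.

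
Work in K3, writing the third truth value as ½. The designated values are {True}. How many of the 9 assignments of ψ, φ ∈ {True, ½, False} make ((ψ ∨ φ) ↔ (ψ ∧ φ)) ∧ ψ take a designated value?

Designated under: (ψ=True, φ=True).

1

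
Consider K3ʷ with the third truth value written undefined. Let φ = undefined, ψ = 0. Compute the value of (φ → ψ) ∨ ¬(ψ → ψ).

undefined

φ → ψ = undefined → 0 = undefined  [any arg is the third value ⇒ result is the third value]
ψ → ψ = 0 → 0 = 1
¬(ψ → ψ) = ¬1 = 0
(φ → ψ) ∨ ¬(ψ → ψ) = undefined ∨ 0 = undefined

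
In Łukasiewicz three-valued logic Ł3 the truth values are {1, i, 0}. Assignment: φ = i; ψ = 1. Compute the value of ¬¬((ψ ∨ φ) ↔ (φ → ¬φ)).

1

ψ ∨ φ = 1 ∨ i = 1
¬φ = ¬i = i
φ → ¬φ = i → i = 1  [min(1, 1−½+½)]
(ψ ∨ φ) ↔ (φ → ¬φ) = 1 ↔ 1 = 1
¬((ψ ∨ φ) ↔ (φ → ¬φ)) = ¬1 = 0
¬¬((ψ ∨ φ) ↔ (φ → ¬φ)) = ¬0 = 1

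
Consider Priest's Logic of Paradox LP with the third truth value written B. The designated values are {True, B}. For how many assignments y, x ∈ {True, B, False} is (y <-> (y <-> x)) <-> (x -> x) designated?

7

Of the 9 assignments, 7 give a value in {True, B}.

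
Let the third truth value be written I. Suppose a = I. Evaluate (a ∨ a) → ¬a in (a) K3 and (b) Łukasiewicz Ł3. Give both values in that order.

I; True

In K3: a ∨ a = I ∨ I = I
¬a = ¬I = I
(a ∨ a) → ¬a = I → I = I
In Łukasiewicz Ł3: a ∨ a = I ∨ I = I
¬a = ¬I = I
(a ∨ a) → ¬a = I → I = True  [min(1, 1−½+½)]
They differ because K3 and Łukasiewicz Ł3 treat I differently under implication.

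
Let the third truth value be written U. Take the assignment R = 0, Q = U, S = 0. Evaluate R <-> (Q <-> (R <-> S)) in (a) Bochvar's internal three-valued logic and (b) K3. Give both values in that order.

In Bochvar's internal three-valued logic: R <-> S = 0 <-> 0 = 1
Q <-> (R <-> S) = U <-> 1 = U
R <-> (Q <-> (R <-> S)) = 0 <-> U = U
In K3: R <-> S = 0 <-> 0 = 1
Q <-> (R <-> S) = U <-> 1 = U
R <-> (Q <-> (R <-> S)) = 0 <-> U = U

U; U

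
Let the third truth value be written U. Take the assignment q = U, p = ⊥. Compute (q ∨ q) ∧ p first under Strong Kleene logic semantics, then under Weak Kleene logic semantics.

In Strong Kleene logic: q ∨ q = U ∨ U = U
(q ∨ q) ∧ p = U ∧ ⊥ = ⊥
In Weak Kleene logic: q ∨ q = U ∨ U = U
(q ∨ q) ∧ p = U ∧ ⊥ = U
They differ because Strong Kleene logic and Weak Kleene logic treat U differently under the binary connectives.

⊥; U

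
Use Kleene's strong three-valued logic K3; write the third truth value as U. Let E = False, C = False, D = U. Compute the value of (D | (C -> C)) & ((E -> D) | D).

True

C -> C = False -> False = True
D | (C -> C) = U | True = True
E -> D = False -> U = True  [~False | U]
(E -> D) | D = True | U = True
(D | (C -> C)) & ((E -> D) | D) = True & True = True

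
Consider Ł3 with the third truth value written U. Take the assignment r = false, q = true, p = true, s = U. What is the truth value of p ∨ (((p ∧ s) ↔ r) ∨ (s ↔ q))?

p ∧ s = true ∧ U = U
(p ∧ s) ↔ r = U ↔ false = U  [1 − |½−0|]
s ↔ q = U ↔ true = U
((p ∧ s) ↔ r) ∨ (s ↔ q) = U ∨ U = U
p ∨ (((p ∧ s) ↔ r) ∨ (s ↔ q)) = true ∨ U = true

true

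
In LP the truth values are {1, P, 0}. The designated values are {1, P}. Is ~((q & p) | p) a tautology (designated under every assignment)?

Countermodel: q=1, p=1 gives 0, which is not designated.

No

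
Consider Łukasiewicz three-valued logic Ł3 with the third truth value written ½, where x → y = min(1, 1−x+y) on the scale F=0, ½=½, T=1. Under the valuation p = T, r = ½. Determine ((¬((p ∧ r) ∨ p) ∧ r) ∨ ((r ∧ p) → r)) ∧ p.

p ∧ r = T ∧ ½ = ½
(p ∧ r) ∨ p = ½ ∨ T = T
¬((p ∧ r) ∨ p) = ¬T = F
¬((p ∧ r) ∨ p) ∧ r = F ∧ ½ = F
r ∧ p = ½ ∧ T = ½
(r ∧ p) → r = ½ → ½ = T  [min(1, 1−½+½)]
(¬((p ∧ r) ∨ p) ∧ r) ∨ ((r ∧ p) → r) = F ∨ T = T
((¬((p ∧ r) ∨ p) ∧ r) ∨ ((r ∧ p) → r)) ∧ p = T ∧ T = T

T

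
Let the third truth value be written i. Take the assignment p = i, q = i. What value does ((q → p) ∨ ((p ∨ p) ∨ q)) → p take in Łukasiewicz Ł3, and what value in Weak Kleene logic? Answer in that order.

i; i

In Łukasiewicz Ł3: q → p = i → i = T  [min(1, 1−½+½)]
p ∨ p = i ∨ i = i
(p ∨ p) ∨ q = i ∨ i = i
(q → p) ∨ ((p ∨ p) ∨ q) = T ∨ i = T
((q → p) ∨ ((p ∨ p) ∨ q)) → p = T → i = i
In Weak Kleene logic: q → p = i → i = i  [any arg is the third value ⇒ result is the third value]
p ∨ p = i ∨ i = i
(p ∨ p) ∨ q = i ∨ i = i
(q → p) ∨ ((p ∨ p) ∨ q) = i ∨ i = i
((q → p) ∨ ((p ∨ p) ∨ q)) → p = i → i = i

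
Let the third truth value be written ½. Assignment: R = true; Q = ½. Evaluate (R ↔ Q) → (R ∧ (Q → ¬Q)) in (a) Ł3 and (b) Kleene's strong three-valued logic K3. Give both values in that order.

In Ł3: R ↔ Q = true ↔ ½ = ½
¬Q = ¬½ = ½
Q → ¬Q = ½ → ½ = true
R ∧ (Q → ¬Q) = true ∧ true = true
(R ↔ Q) → (R ∧ (Q → ¬Q)) = ½ → true = true
In Kleene's strong three-valued logic K3: R ↔ Q = true ↔ ½ = ½
¬Q = ¬½ = ½
Q → ¬Q = ½ → ½ = ½
R ∧ (Q → ¬Q) = true ∧ ½ = ½
(R ↔ Q) → (R ∧ (Q → ¬Q)) = ½ → ½ = ½
They differ because Ł3 and Kleene's strong three-valued logic K3 treat ½ differently under implication.

true; ½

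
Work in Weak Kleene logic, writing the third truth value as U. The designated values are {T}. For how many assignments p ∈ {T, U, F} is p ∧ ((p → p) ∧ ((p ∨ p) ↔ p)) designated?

p=T: T ✓
p=U: U ·
p=F: F ·

1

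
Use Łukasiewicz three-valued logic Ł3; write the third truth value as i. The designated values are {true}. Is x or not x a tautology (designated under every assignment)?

No

Countermodel: x=i gives i, which is not designated.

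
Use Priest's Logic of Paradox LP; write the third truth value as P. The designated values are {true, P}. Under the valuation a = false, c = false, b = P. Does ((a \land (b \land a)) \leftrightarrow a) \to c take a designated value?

b \land a = P \land false = false
a \land (b \land a) = false \land false = false
(a \land (b \land a)) \leftrightarrow a = false \leftrightarrow false = true
((a \land (b \land a)) \leftrightarrow a) \to c = true \to false = false
false ∉ {true, P}.

No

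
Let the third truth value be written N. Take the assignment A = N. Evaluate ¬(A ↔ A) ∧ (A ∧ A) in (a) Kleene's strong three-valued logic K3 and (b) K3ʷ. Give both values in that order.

In Kleene's strong three-valued logic K3: A ↔ A = N ↔ N = N
¬(A ↔ A) = ¬N = N
A ∧ A = N ∧ N = N
¬(A ↔ A) ∧ (A ∧ A) = N ∧ N = N
In K3ʷ: A ↔ A = N ↔ N = N
¬(A ↔ A) = ¬N = N
A ∧ A = N ∧ N = N
¬(A ↔ A) ∧ (A ∧ A) = N ∧ N = N

N; N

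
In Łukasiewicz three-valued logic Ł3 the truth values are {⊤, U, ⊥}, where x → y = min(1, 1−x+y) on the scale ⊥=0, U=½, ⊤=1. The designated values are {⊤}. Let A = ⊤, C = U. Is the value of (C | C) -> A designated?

C | C = U | U = U
(C | C) -> A = U -> ⊤ = ⊤  [min(1, 1−½+1)]
⊤ ∈ {⊤}.

Yes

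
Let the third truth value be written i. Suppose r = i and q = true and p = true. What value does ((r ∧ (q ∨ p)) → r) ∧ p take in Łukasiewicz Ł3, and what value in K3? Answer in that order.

true; i

In Łukasiewicz Ł3: q ∨ p = true ∨ true = true
r ∧ (q ∨ p) = i ∧ true = i
(r ∧ (q ∨ p)) → r = i → i = true  [min(1, 1−½+½)]
((r ∧ (q ∨ p)) → r) ∧ p = true ∧ true = true
In K3: q ∨ p = true ∨ true = true
r ∧ (q ∨ p) = i ∧ true = i
(r ∧ (q ∨ p)) → r = i → i = i  [¬i ∨ i]
((r ∧ (q ∨ p)) → r) ∧ p = i ∧ true = i
They differ because Łukasiewicz Ł3 and K3 treat i differently under implication.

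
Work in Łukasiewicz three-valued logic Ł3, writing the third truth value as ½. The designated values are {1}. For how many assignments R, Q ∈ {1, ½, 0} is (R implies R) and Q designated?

3

Designated under: (R=1, Q=1); (R=½, Q=1); (R=0, Q=1).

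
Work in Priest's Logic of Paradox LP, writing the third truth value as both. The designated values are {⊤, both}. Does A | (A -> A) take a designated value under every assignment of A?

Yes

Every assignment of A over {⊤, both, ⊥} gives a value in {⊤, both}.
In particular, with A=both: A | (A -> A) = both.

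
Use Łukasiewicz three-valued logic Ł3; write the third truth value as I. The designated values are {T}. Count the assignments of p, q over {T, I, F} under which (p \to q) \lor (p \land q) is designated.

Of the 9 assignments, 6 give a value in {T}.

6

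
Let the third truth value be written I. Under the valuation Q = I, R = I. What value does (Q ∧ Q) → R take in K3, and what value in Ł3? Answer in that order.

I; 1

In K3: Q ∧ Q = I ∧ I = I
(Q ∧ Q) → R = I → I = I  [¬I ∨ I]
In Ł3: Q ∧ Q = I ∧ I = I
(Q ∧ Q) → R = I → I = 1  [min(1, 1−½+½)]
They differ because K3 and Ł3 treat I differently under implication.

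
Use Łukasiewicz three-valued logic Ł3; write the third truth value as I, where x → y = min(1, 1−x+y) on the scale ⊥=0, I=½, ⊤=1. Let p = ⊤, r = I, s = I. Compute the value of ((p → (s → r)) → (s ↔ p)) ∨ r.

I

s → r = I → I = ⊤
p → (s → r) = ⊤ → ⊤ = ⊤
s ↔ p = I ↔ ⊤ = I
(p → (s → r)) → (s ↔ p) = ⊤ → I = I
((p → (s → r)) → (s ↔ p)) ∨ r = I ∨ I = I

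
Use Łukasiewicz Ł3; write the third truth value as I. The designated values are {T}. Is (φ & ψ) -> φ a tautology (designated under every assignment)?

Yes

Every assignment of φ, ψ over {T, I, F} gives a value in {T}.
In particular, with φ=I, ψ=I: (φ & ψ) -> φ = T.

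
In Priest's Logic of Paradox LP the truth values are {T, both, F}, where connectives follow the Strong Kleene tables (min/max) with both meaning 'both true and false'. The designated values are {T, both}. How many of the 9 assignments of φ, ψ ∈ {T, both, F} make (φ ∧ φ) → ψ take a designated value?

8

Of the 9 assignments, 8 give a value in {T, both}.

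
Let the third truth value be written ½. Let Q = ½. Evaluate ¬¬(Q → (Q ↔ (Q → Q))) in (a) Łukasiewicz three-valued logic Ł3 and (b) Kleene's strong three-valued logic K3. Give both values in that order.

In Łukasiewicz three-valued logic Ł3: Q → Q = ½ → ½ = T  [min(1, 1−½+½)]
Q ↔ (Q → Q) = ½ ↔ T = ½
Q → (Q ↔ (Q → Q)) = ½ → ½ = T
¬(Q → (Q ↔ (Q → Q))) = ¬T = F
¬¬(Q → (Q ↔ (Q → Q))) = ¬F = T
In Kleene's strong three-valued logic K3: Q → Q = ½ → ½ = ½
Q ↔ (Q → Q) = ½ ↔ ½ = ½
Q → (Q ↔ (Q → Q)) = ½ → ½ = ½
¬(Q → (Q ↔ (Q → Q))) = ¬½ = ½
¬¬(Q → (Q ↔ (Q → Q))) = ¬½ = ½
They differ because Łukasiewicz three-valued logic Ł3 and Kleene's strong three-valued logic K3 treat ½ differently under implication.

T; ½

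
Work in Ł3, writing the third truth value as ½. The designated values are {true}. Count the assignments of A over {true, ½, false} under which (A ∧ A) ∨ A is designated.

1

A=true: true ✓
A=½: ½ ·
A=false: false ·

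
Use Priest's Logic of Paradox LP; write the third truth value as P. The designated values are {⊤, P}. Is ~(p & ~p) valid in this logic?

Yes

Every assignment of p over {⊤, P, ⊥} gives a value in {⊤, P}.
In particular, with p=P: ~(p & ~p) = P.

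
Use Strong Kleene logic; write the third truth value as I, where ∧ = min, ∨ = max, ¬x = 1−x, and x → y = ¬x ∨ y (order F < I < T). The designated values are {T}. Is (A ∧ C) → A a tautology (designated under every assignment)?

No

Countermodel: A=I, C=T gives I, which is not designated.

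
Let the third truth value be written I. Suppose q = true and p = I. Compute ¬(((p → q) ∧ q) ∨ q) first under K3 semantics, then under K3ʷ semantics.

false; I

In K3: p → q = I → true = true  [¬I ∨ true]
(p → q) ∧ q = true ∧ true = true
((p → q) ∧ q) ∨ q = true ∨ true = true
¬(((p → q) ∧ q) ∨ q) = ¬true = false
In K3ʷ: p → q = I → true = I
(p → q) ∧ q = I ∧ true = I
((p → q) ∧ q) ∨ q = I ∨ true = I
¬(((p → q) ∧ q) ∨ q) = ¬I = I
They differ because K3 and K3ʷ treat I differently under the binary connectives.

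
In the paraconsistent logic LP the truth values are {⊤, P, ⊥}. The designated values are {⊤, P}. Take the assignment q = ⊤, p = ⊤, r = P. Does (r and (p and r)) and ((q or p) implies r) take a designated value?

Yes

p and r = ⊤ and P = P
r and (p and r) = P and P = P
q or p = ⊤ or ⊤ = ⊤
(q or p) implies r = ⊤ implies P = P  [not ⊤ or P]
(r and (p and r)) and ((q or p) implies r) = P and P = P
P ∈ {⊤, P}.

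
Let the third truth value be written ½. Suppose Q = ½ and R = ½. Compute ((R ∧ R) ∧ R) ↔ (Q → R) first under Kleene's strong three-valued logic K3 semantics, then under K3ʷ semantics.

In Kleene's strong three-valued logic K3: R ∧ R = ½ ∧ ½ = ½
(R ∧ R) ∧ R = ½ ∧ ½ = ½
Q → R = ½ → ½ = ½  [¬½ ∨ ½]
((R ∧ R) ∧ R) ↔ (Q → R) = ½ ↔ ½ = ½
In K3ʷ: R ∧ R = ½ ∧ ½ = ½
(R ∧ R) ∧ R = ½ ∧ ½ = ½
Q → R = ½ → ½ = ½
((R ∧ R) ∧ R) ↔ (Q → R) = ½ ↔ ½ = ½

½; ½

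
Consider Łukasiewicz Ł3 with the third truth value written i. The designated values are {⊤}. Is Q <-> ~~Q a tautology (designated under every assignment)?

Every assignment of Q over {⊤, i, ⊥} gives a value in {⊤}.
In particular, with Q=i: Q <-> ~~Q = ⊤.

Yes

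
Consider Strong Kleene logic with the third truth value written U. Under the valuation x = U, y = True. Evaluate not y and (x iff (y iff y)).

False

not y = not True = False
y iff y = True iff True = True
x iff (y iff y) = U iff True = U
not y and (x iff (y iff y)) = False and U = False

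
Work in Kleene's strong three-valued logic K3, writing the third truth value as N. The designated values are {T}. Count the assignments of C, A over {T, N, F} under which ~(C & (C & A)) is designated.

5

Of the 9 assignments, 5 give a value in {T}.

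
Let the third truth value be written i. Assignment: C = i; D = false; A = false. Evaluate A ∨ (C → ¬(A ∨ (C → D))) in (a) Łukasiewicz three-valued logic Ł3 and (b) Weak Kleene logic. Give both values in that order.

true; i

In Łukasiewicz three-valued logic Ł3: C → D = i → false = i
A ∨ (C → D) = false ∨ i = i
¬(A ∨ (C → D)) = ¬i = i
C → ¬(A ∨ (C → D)) = i → i = true
A ∨ (C → ¬(A ∨ (C → D))) = false ∨ true = true
In Weak Kleene logic: C → D = i → false = i  [any arg is the third value ⇒ result is the third value]
A ∨ (C → D) = false ∨ i = i
¬(A ∨ (C → D)) = ¬i = i
C → ¬(A ∨ (C → D)) = i → i = i
A ∨ (C → ¬(A ∨ (C → D))) = false ∨ i = i
They differ because Łukasiewicz three-valued logic Ł3 and Weak Kleene logic treat i differently under the binary connectives.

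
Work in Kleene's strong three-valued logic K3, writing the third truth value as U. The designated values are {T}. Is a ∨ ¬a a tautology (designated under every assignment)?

No

Countermodel: a=U gives U, which is not designated.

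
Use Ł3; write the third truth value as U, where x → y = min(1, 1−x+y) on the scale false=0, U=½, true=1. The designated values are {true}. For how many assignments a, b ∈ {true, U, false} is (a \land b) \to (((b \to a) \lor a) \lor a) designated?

9

Of the 9 assignments, 9 give a value in {true}.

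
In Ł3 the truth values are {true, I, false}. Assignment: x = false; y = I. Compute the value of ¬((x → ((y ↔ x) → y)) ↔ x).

true

y ↔ x = I ↔ false = I
(y ↔ x) → y = I → I = true
x → ((y ↔ x) → y) = false → true = true
(x → ((y ↔ x) → y)) ↔ x = true ↔ false = false
¬((x → ((y ↔ x) → y)) ↔ x) = ¬false = true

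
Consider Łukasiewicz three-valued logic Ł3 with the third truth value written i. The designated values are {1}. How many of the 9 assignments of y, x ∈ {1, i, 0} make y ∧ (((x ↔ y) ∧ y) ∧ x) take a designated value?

1

Designated under: (y=1, x=1).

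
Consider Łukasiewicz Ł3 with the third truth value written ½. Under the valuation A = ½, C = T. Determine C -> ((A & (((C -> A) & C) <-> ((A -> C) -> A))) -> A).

T

C -> A = T -> ½ = ½  [min(1, 1−1+½)]
(C -> A) & C = ½ & T = ½
A -> C = ½ -> T = T
(A -> C) -> A = T -> ½ = ½
((C -> A) & C) <-> ((A -> C) -> A) = ½ <-> ½ = T
A & (((C -> A) & C) <-> ((A -> C) -> A)) = ½ & T = ½
(A & (((C -> A) & C) <-> ((A -> C) -> A))) -> A = ½ -> ½ = T
C -> ((A & (((C -> A) & C) <-> ((A -> C) -> A))) -> A) = T -> T = T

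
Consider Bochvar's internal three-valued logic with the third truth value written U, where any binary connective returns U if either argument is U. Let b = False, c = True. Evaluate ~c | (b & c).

False

~c = ~True = False
b & c = False & True = False
~c | (b & c) = False | False = False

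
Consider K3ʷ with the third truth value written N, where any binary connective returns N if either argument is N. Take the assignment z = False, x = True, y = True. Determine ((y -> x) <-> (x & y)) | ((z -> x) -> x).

y -> x = True -> True = True
x & y = True & True = True
(y -> x) <-> (x & y) = True <-> True = True
z -> x = False -> True = True
(z -> x) -> x = True -> True = True
((y -> x) <-> (x & y)) | ((z -> x) -> x) = True | True = True

True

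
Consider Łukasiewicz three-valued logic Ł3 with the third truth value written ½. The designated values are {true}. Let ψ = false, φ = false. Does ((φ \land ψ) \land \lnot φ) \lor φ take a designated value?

φ \land ψ = false \land false = false
\lnot φ = \lnot false = true
(φ \land ψ) \land \lnot φ = false \land true = false
((φ \land ψ) \land \lnot φ) \lor φ = false \lor false = false
false ∉ {true}.

No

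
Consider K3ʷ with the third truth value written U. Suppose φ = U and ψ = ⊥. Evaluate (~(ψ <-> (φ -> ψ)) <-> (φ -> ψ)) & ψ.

φ -> ψ = U -> ⊥ = U
ψ <-> (φ -> ψ) = ⊥ <-> U = U
~(ψ <-> (φ -> ψ)) = ~U = U
φ -> ψ = U -> ⊥ = U
~(ψ <-> (φ -> ψ)) <-> (φ -> ψ) = U <-> U = U
(~(ψ <-> (φ -> ψ)) <-> (φ -> ψ)) & ψ = U & ⊥ = U

U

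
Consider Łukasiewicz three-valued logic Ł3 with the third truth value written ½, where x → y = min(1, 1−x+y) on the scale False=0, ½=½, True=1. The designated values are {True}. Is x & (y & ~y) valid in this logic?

No

Countermodel: x=True, y=True gives False, which is not designated.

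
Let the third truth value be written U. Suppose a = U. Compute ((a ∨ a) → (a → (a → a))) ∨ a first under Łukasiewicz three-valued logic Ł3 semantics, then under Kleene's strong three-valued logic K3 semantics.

⊤; U

In Łukasiewicz three-valued logic Ł3: a ∨ a = U ∨ U = U
a → a = U → U = ⊤  [min(1, 1−½+½)]
a → (a → a) = U → ⊤ = ⊤
(a ∨ a) → (a → (a → a)) = U → ⊤ = ⊤
((a ∨ a) → (a → (a → a))) ∨ a = ⊤ ∨ U = ⊤
In Kleene's strong three-valued logic K3: a ∨ a = U ∨ U = U
a → a = U → U = U
a → (a → a) = U → U = U
(a ∨ a) → (a → (a → a)) = U → U = U
((a ∨ a) → (a → (a → a))) ∨ a = U ∨ U = U
They differ because Łukasiewicz three-valued logic Ł3 and Kleene's strong three-valued logic K3 treat U differently under implication.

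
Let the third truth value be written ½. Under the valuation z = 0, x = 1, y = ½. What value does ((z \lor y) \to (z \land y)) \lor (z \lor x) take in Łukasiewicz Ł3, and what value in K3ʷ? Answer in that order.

In Łukasiewicz Ł3: z \lor y = 0 \lor ½ = ½
z \land y = 0 \land ½ = 0
(z \lor y) \to (z \land y) = ½ \to 0 = ½  [min(1, 1−½+0)]
z \lor x = 0 \lor 1 = 1
((z \lor y) \to (z \land y)) \lor (z \lor x) = ½ \lor 1 = 1
In K3ʷ: z \lor y = 0 \lor ½ = ½
z \land y = 0 \land ½ = ½
(z \lor y) \to (z \land y) = ½ \to ½ = ½  [any arg is the third value ⇒ result is the third value]
z \lor x = 0 \lor 1 = 1
((z \lor y) \to (z \land y)) \lor (z \lor x) = ½ \lor 1 = ½
They differ because Łukasiewicz Ł3 and K3ʷ treat ½ differently under the binary connectives.

1; ½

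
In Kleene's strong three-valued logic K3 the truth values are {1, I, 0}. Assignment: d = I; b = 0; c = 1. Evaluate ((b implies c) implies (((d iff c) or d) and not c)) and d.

0

b implies c = 0 implies 1 = 1
d iff c = I iff 1 = I
(d iff c) or d = I or I = I
not c = not 1 = 0
((d iff c) or d) and not c = I and 0 = 0
(b implies c) implies (((d iff c) or d) and not c) = 1 implies 0 = 0
((b implies c) implies (((d iff c) or d) and not c)) and d = 0 and I = 0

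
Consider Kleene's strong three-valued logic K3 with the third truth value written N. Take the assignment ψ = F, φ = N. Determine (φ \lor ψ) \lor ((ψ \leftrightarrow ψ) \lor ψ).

φ \lor ψ = N \lor F = N
ψ \leftrightarrow ψ = F \leftrightarrow F = T
(ψ \leftrightarrow ψ) \lor ψ = T \lor F = T
(φ \lor ψ) \lor ((ψ \leftrightarrow ψ) \lor ψ) = N \lor T = T

T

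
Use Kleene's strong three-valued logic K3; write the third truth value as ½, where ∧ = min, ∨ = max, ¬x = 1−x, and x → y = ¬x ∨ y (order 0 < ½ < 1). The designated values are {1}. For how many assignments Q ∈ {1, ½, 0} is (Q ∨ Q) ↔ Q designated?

Q=1: 1 ✓
Q=½: ½ ·
Q=0: 1 ✓

2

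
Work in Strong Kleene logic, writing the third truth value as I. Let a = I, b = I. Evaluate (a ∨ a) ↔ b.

a ∨ a = I ∨ I = I
(a ∨ a) ↔ b = I ↔ I = I

I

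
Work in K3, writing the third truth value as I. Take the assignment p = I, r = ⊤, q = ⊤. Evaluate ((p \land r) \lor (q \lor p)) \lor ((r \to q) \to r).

p \land r = I \land ⊤ = I
q \lor p = ⊤ \lor I = ⊤
(p \land r) \lor (q \lor p) = I \lor ⊤ = ⊤
r \to q = ⊤ \to ⊤ = ⊤
(r \to q) \to r = ⊤ \to ⊤ = ⊤
((p \land r) \lor (q \lor p)) \lor ((r \to q) \to r) = ⊤ \lor ⊤ = ⊤

⊤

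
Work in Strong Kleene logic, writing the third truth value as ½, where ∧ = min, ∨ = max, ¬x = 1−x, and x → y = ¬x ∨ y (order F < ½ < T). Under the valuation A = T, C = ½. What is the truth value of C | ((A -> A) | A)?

A -> A = T -> T = T
(A -> A) | A = T | T = T
C | ((A -> A) | A) = ½ | T = T

T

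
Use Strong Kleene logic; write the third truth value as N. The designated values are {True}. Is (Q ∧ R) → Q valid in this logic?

No

Countermodel: Q=N, R=True gives N, which is not designated.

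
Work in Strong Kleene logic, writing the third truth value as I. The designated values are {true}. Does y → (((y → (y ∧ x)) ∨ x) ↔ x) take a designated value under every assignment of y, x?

Countermodel: y=true, x=I gives I, which is not designated.

No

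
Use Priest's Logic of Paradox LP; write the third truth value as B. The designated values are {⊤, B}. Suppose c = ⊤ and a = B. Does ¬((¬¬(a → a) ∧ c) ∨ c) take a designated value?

No

a → a = B → B = B  [¬B ∨ B]
¬(a → a) = ¬B = B
¬¬(a → a) = ¬B = B
¬¬(a → a) ∧ c = B ∧ ⊤ = B
(¬¬(a → a) ∧ c) ∨ c = B ∨ ⊤ = ⊤
¬((¬¬(a → a) ∧ c) ∨ c) = ¬⊤ = ⊥
⊥ ∉ {⊤, B}.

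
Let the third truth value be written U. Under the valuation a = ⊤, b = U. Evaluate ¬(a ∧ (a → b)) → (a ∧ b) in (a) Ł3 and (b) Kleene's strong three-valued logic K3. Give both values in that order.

⊤; U

In Ł3: a → b = ⊤ → U = U
a ∧ (a → b) = ⊤ ∧ U = U
¬(a ∧ (a → b)) = ¬U = U
a ∧ b = ⊤ ∧ U = U
¬(a ∧ (a → b)) → (a ∧ b) = U → U = ⊤
In Kleene's strong three-valued logic K3: a → b = ⊤ → U = U  [¬⊤ ∨ U]
a ∧ (a → b) = ⊤ ∧ U = U
¬(a ∧ (a → b)) = ¬U = U
a ∧ b = ⊤ ∧ U = U
¬(a ∧ (a → b)) → (a ∧ b) = U → U = U
They differ because Ł3 and Kleene's strong three-valued logic K3 treat U differently under implication.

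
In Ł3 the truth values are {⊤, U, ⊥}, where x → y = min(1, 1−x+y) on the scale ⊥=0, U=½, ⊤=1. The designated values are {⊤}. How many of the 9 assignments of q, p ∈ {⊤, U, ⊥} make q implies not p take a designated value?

6

Of the 9 assignments, 6 give a value in {⊤}.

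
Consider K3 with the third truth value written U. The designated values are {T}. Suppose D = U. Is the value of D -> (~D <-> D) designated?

No

~D = ~U = U
~D <-> D = U <-> U = U
D -> (~D <-> D) = U -> U = U  [~U | U]
U ∉ {T}.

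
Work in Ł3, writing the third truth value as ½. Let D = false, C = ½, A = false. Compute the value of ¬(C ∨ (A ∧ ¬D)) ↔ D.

½

¬D = ¬false = true
A ∧ ¬D = false ∧ true = false
C ∨ (A ∧ ¬D) = ½ ∨ false = ½
¬(C ∨ (A ∧ ¬D)) = ¬½ = ½
¬(C ∨ (A ∧ ¬D)) ↔ D = ½ ↔ false = ½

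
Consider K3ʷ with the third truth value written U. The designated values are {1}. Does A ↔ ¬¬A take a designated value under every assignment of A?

No

Countermodel: A=U gives U, which is not designated.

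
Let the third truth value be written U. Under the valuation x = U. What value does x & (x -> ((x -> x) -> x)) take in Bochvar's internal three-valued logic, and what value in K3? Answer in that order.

U; U

In Bochvar's internal three-valued logic: x -> x = U -> U = U  [any arg is the third value ⇒ result is the third value]
(x -> x) -> x = U -> U = U
x -> ((x -> x) -> x) = U -> U = U
x & (x -> ((x -> x) -> x)) = U & U = U
In K3: x -> x = U -> U = U  [~U | U]
(x -> x) -> x = U -> U = U
x -> ((x -> x) -> x) = U -> U = U
x & (x -> ((x -> x) -> x)) = U & U = U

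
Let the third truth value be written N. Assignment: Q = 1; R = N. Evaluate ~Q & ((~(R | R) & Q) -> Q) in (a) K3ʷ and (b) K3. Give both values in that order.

In K3ʷ: ~Q = ~1 = 0
R | R = N | N = N
~(R | R) = ~N = N
~(R | R) & Q = N & 1 = N
(~(R | R) & Q) -> Q = N -> 1 = N
~Q & ((~(R | R) & Q) -> Q) = 0 & N = N
In K3: ~Q = ~1 = 0
R | R = N | N = N
~(R | R) = ~N = N
~(R | R) & Q = N & 1 = N
(~(R | R) & Q) -> Q = N -> 1 = 1  [~N | 1]
~Q & ((~(R | R) & Q) -> Q) = 0 & 1 = 0
They differ because K3ʷ and K3 treat N differently under the binary connectives.

N; 0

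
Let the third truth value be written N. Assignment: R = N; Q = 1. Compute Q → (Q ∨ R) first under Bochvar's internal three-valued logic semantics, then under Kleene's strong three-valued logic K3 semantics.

In Bochvar's internal three-valued logic: Q ∨ R = 1 ∨ N = N
Q → (Q ∨ R) = 1 → N = N  [any arg is the third value ⇒ result is the third value]
In Kleene's strong three-valued logic K3: Q ∨ R = 1 ∨ N = 1
Q → (Q ∨ R) = 1 → 1 = 1
They differ because Bochvar's internal three-valued logic and Kleene's strong three-valued logic K3 treat N differently under the binary connectives.

N; 1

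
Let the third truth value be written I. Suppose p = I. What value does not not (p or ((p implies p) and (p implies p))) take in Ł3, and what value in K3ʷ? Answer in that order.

In Ł3: p implies p = I implies I = true  [min(1, 1−½+½)]
p implies p = I implies I = true
(p implies p) and (p implies p) = true and true = true
p or ((p implies p) and (p implies p)) = I or true = true
not (p or ((p implies p) and (p implies p))) = not true = false
not not (p or ((p implies p) and (p implies p))) = not false = true
In K3ʷ: p implies p = I implies I = I  [any arg is the third value ⇒ result is the third value]
p implies p = I implies I = I
(p implies p) and (p implies p) = I and I = I
p or ((p implies p) and (p implies p)) = I or I = I
not (p or ((p implies p) and (p implies p))) = not I = I
not not (p or ((p implies p) and (p implies p))) = not I = I
They differ because Ł3 and K3ʷ treat I differently under the binary connectives.

true; I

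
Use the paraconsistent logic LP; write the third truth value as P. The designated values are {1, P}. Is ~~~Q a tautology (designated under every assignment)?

Countermodel: Q=1 gives 0, which is not designated.

No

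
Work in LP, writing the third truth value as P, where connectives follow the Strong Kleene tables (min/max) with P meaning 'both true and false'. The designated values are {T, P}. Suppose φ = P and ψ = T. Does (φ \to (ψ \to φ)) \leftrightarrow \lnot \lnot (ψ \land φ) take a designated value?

ψ \to φ = T \to P = P  [\lnot T \lor P]
φ \to (ψ \to φ) = P \to P = P
ψ \land φ = T \land P = P
\lnot (ψ \land φ) = \lnot P = P
\lnot \lnot (ψ \land φ) = \lnot P = P
(φ \to (ψ \to φ)) \leftrightarrow \lnot \lnot (ψ \land φ) = P \leftrightarrow P = P
P ∈ {T, P}.

Yes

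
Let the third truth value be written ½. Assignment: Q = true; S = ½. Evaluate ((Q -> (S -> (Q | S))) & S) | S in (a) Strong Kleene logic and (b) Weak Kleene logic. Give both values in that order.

½; ½

In Strong Kleene logic: Q | S = true | ½ = true
S -> (Q | S) = ½ -> true = true
Q -> (S -> (Q | S)) = true -> true = true
(Q -> (S -> (Q | S))) & S = true & ½ = ½
((Q -> (S -> (Q | S))) & S) | S = ½ | ½ = ½
In Weak Kleene logic: Q | S = true | ½ = ½
S -> (Q | S) = ½ -> ½ = ½  [any arg is the third value ⇒ result is the third value]
Q -> (S -> (Q | S)) = true -> ½ = ½
(Q -> (S -> (Q | S))) & S = ½ & ½ = ½
((Q -> (S -> (Q | S))) & S) | S = ½ | ½ = ½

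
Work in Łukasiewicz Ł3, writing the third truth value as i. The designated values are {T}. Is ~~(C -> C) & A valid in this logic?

Countermodel: C=T, A=i gives i, which is not designated.

No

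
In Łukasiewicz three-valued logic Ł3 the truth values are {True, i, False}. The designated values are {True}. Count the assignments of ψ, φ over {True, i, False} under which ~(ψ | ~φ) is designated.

Designated under: (ψ=False, φ=True).

1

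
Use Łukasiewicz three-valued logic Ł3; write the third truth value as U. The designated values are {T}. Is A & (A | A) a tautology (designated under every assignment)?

Countermodel: A=U gives U, which is not designated.

No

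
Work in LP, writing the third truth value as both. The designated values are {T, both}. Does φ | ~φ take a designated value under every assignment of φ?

Every assignment of φ over {T, both, F} gives a value in {T, both}.
In particular, with φ=both: φ | ~φ = both.

Yes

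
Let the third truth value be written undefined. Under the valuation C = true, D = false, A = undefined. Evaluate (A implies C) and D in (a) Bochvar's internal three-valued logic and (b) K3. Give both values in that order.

In Bochvar's internal three-valued logic: A implies C = undefined implies true = undefined
(A implies C) and D = undefined and false = undefined
In K3: A implies C = undefined implies true = true
(A implies C) and D = true and false = false
They differ because Bochvar's internal three-valued logic and K3 treat undefined differently under the binary connectives.

undefined; false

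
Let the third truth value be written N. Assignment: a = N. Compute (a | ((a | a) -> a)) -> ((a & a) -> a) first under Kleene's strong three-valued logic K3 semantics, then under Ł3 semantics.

In Kleene's strong three-valued logic K3: a | a = N | N = N
(a | a) -> a = N -> N = N  [~N | N]
a | ((a | a) -> a) = N | N = N
a & a = N & N = N
(a & a) -> a = N -> N = N
(a | ((a | a) -> a)) -> ((a & a) -> a) = N -> N = N
In Ł3: a | a = N | N = N
(a | a) -> a = N -> N = 1  [min(1, 1−½+½)]
a | ((a | a) -> a) = N | 1 = 1
a & a = N & N = N
(a & a) -> a = N -> N = 1
(a | ((a | a) -> a)) -> ((a & a) -> a) = 1 -> 1 = 1
They differ because Kleene's strong three-valued logic K3 and Ł3 treat N differently under implication.

N; 1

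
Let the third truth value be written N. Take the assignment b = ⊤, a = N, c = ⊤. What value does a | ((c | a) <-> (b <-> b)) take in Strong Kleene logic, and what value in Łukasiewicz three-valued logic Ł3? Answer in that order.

⊤; ⊤

In Strong Kleene logic: c | a = ⊤ | N = ⊤
b <-> b = ⊤ <-> ⊤ = ⊤
(c | a) <-> (b <-> b) = ⊤ <-> ⊤ = ⊤
a | ((c | a) <-> (b <-> b)) = N | ⊤ = ⊤
In Łukasiewicz three-valued logic Ł3: c | a = ⊤ | N = ⊤
b <-> b = ⊤ <-> ⊤ = ⊤
(c | a) <-> (b <-> b) = ⊤ <-> ⊤ = ⊤
a | ((c | a) <-> (b <-> b)) = N | ⊤ = ⊤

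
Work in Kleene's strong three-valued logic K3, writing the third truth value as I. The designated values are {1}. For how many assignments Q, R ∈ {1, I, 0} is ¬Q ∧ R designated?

1

Designated under: (Q=0, R=1).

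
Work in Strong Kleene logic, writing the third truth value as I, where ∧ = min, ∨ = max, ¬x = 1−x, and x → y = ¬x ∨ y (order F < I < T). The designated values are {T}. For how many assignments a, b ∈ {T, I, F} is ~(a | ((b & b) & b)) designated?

1

Designated under: (a=F, b=F).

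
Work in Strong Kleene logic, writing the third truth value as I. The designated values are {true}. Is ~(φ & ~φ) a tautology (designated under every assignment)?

Countermodel: φ=I gives I, which is not designated.

No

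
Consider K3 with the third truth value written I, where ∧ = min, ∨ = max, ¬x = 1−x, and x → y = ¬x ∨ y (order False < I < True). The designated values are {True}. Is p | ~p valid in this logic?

Countermodel: p=I gives I, which is not designated.

No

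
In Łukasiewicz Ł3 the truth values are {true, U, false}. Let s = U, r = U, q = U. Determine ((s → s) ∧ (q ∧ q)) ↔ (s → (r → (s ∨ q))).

s → s = U → U = true  [min(1, 1−½+½)]
q ∧ q = U ∧ U = U
(s → s) ∧ (q ∧ q) = true ∧ U = U
s ∨ q = U ∨ U = U
r → (s ∨ q) = U → U = true
s → (r → (s ∨ q)) = U → true = true
((s → s) ∧ (q ∧ q)) ↔ (s → (r → (s ∨ q))) = U ↔ true = U

U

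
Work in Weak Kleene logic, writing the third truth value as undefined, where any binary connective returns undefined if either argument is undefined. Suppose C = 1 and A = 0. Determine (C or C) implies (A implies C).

1

C or C = 1 or 1 = 1
A implies C = 0 implies 1 = 1
(C or C) implies (A implies C) = 1 implies 1 = 1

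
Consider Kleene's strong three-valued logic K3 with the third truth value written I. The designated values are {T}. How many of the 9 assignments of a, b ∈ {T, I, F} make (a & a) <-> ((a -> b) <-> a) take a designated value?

Designated under: (a=T, b=T); (a=F, b=T); (a=F, b=I); (a=F, b=F).

4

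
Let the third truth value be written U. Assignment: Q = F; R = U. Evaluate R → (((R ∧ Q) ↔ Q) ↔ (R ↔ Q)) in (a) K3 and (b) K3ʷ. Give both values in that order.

In K3: R ∧ Q = U ∧ F = F
(R ∧ Q) ↔ Q = F ↔ F = T
R ↔ Q = U ↔ F = U
((R ∧ Q) ↔ Q) ↔ (R ↔ Q) = T ↔ U = U
R → (((R ∧ Q) ↔ Q) ↔ (R ↔ Q)) = U → U = U  [¬U ∨ U]
In K3ʷ: R ∧ Q = U ∧ F = U
(R ∧ Q) ↔ Q = U ↔ F = U
R ↔ Q = U ↔ F = U
((R ∧ Q) ↔ Q) ↔ (R ↔ Q) = U ↔ U = U
R → (((R ∧ Q) ↔ Q) ↔ (R ↔ Q)) = U → U = U

U; U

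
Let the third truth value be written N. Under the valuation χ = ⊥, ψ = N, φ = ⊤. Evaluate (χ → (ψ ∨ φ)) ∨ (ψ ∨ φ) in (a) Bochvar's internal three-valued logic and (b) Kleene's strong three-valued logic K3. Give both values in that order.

In Bochvar's internal three-valued logic: ψ ∨ φ = N ∨ ⊤ = N
χ → (ψ ∨ φ) = ⊥ → N = N  [any arg is the third value ⇒ result is the third value]
ψ ∨ φ = N ∨ ⊤ = N
(χ → (ψ ∨ φ)) ∨ (ψ ∨ φ) = N ∨ N = N
In Kleene's strong three-valued logic K3: ψ ∨ φ = N ∨ ⊤ = ⊤
χ → (ψ ∨ φ) = ⊥ → ⊤ = ⊤
ψ ∨ φ = N ∨ ⊤ = ⊤
(χ → (ψ ∨ φ)) ∨ (ψ ∨ φ) = ⊤ ∨ ⊤ = ⊤
They differ because Bochvar's internal three-valued logic and Kleene's strong three-valued logic K3 treat N differently under the binary connectives.

N; ⊤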